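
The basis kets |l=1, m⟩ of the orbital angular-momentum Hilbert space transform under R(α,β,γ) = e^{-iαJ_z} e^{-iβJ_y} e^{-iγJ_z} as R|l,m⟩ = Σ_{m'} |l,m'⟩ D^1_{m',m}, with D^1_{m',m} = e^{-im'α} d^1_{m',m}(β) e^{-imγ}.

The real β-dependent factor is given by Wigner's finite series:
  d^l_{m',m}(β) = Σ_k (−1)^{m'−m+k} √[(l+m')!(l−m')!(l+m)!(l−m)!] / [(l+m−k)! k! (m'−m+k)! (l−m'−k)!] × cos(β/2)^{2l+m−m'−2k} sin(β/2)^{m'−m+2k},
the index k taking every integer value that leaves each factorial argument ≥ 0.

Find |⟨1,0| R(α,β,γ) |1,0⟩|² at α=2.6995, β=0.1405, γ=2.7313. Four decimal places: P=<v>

P=0.9804

First d^1_{0,0}(β=0.1405), then the phase factors e^{-i(0)α} and e^{-i(0)γ}:
With c≡cos(β/2)=0.997533 and s≡sin(β/2)=0.070192, N=[1·1·1·1]^{1/2}=1.000000
k∈{0,1} keeps every argument non-negative
  k=0: (−1)^0·1.0000/(1)·0.9975^2·0.0702^0 = +0.995073
  k=1: (−1)^1·1.0000/(1)·0.9975^0·0.0702^2 = -0.004927
d^1_{0,0}(0.1405) = +0.995073 -0.004927 = +0.990146
|D^1_{0,0}|² = |d^1_{0,0}(β)|² = (+0.990146)² = 0.980389 (the z-rotation phases have unit modulus)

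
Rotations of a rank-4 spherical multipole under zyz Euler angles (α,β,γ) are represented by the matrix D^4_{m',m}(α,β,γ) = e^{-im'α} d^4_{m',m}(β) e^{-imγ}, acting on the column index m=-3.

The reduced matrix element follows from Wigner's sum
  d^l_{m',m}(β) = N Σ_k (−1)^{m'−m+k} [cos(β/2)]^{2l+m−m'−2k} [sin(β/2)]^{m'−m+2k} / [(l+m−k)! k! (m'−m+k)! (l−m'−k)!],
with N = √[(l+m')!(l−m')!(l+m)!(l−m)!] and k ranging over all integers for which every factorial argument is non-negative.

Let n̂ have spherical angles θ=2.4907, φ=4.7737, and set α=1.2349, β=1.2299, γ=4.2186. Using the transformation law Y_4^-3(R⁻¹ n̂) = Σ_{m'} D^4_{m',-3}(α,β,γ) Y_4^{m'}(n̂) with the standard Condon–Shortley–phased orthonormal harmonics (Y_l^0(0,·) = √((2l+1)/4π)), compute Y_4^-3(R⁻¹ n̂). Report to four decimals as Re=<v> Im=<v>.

Need the full column D^4_{m',-3} for m'=−4..4 at α=1.2349, β=1.2299, γ=4.2186.
cos(β/2)=0.816802, sin(β/2)=0.576918
d^4_{-4,-3}: single k=1 term ⇒ +0.395802;  D = +0.123243-0.376125i
d^4_{-3,-3}: k∈[0..1] ⇒ +0.198123 -0.691875 = -0.493751;  D = +0.392308+0.299808i
d^4_{-2,-3}: k∈[0..1] ⇒ -0.523596 +0.783631 = +0.260035;  D = -0.217172+0.143019i
d^4_{-1,-3}: k∈[0..1] ⇒ +0.784512 -0.652292 = +0.132220;  D = +0.032259+0.128224i
d^4_{0,-3}: k∈[0..1] ⇒ -0.826020 +0.412082 = -0.413937;  D = -0.412283-0.036969i
d^4_{1,-3}: k∈[0..1] ⇒ +0.652292 -0.195248 = +0.457044;  D = +0.188584-0.416323i
d^4_{2,-3}: k∈[0..1] ⇒ -0.390936 +0.065010 = -0.325926;  D = +0.235968+0.224826i
d^4_{3,-3}: k∈[0..1] ⇒ +0.172193 -0.012272 = +0.159921;  D = -0.142313+0.072950i
d^4_{4,-3}: single k=0 term ⇒ -0.049143;  D = -0.006750-0.048677i
Y_4^{m'}(θ=2.4907,φ=4.7737) and Σ D·Y over m':
  (+0.1232-0.3761i)·(+0.0579-0.0145i)  (+0.3923+0.2998i)·(+0.0405+0.2178i)  (-0.2172+0.1430i)·(-0.4181+0.0515i)  (+0.0323+0.1282i)·(-0.0200-0.3255i)  (-0.4123-0.0370i)·(-0.2081+0.0000i)  (+0.1886-0.4163i)·(+0.0200-0.3255i)  (+0.2360+0.2248i)·(-0.4181-0.0515i)  (-0.1423+0.0729i)·(-0.0405+0.2178i)  (-0.0067-0.0487i)·(+0.0579+0.0145i)
Y_4^-3(R⁻¹ n̂) = -0.066009-0.215053i

Re=-0.0660 Im=-0.2151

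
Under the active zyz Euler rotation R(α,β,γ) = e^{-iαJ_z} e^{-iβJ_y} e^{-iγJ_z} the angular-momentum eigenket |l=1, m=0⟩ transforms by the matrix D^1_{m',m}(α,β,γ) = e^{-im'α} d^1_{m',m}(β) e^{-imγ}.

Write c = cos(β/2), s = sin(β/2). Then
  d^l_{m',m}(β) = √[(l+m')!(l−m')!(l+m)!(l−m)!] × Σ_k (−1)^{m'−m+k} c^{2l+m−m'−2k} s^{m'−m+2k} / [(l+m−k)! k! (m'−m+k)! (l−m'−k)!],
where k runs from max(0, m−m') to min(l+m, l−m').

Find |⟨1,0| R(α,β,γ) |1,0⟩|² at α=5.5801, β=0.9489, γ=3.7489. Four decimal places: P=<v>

P=0.3394

First d^1_{0,0}(β=0.9489), then the phase factors e^{-i(0)α} and e^{-i(0)γ}:
With c≡cos(β/2)=0.889544 and s≡sin(β/2)=0.456849, N=[1·1·1·1]^{1/2}=1.000000
The bounds max(0,m−m')=0 and min(l+m,l−m')=1 give 2 terms
  k=0: (−1)^0·1.0000/(1)·0.8895^2·0.4568^0 = +0.791289
  k=1: (−1)^1·1.0000/(1)·0.8895^0·0.4568^2 = -0.208711
d^1_{0,0}(0.9489) = +0.791289 -0.208711 = +0.582577
|D^1_{0,0}|² = |d^1_{0,0}(β)|² = (+0.582577)² = 0.339397 (the z-rotation phases have unit modulus)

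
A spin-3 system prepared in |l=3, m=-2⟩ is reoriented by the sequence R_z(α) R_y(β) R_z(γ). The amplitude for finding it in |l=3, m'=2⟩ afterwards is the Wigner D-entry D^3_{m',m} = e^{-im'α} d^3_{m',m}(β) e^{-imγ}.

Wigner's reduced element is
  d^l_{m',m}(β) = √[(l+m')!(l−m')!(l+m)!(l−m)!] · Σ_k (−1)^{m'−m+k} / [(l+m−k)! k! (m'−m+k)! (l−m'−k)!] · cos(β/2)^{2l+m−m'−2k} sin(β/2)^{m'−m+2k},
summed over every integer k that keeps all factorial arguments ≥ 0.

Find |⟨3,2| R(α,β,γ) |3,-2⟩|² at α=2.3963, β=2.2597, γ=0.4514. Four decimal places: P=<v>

First d^3_{2,-2}(β=2.2597), then the phase factors e^{-i(2)α} and e^{-i(-2)γ}:
With c≡cos(β/2)=0.426795 and s≡sin(β/2)=0.904348, N=[120·1·1·120]^{1/2}=120.000000
k: max(0,(-2)−(2))=0 … min(3+(-2),3−(2))=1
  k=0: (−1)^4·120.0000/(24)·0.4268^2·0.9043^4 = +0.609189
  k=1: (−1)^5·120.0000/(120)·0.4268^0·0.9043^6 = -0.547034
d^3_{2,-2}(2.2597) = +0.609189 -0.547034 = +0.062156
|D^3_{2,-2}|² = |d^3_{2,-2}(β)|² = (+0.062156)² = 0.003863 (the z-rotation phases have unit modulus)

P=0.0039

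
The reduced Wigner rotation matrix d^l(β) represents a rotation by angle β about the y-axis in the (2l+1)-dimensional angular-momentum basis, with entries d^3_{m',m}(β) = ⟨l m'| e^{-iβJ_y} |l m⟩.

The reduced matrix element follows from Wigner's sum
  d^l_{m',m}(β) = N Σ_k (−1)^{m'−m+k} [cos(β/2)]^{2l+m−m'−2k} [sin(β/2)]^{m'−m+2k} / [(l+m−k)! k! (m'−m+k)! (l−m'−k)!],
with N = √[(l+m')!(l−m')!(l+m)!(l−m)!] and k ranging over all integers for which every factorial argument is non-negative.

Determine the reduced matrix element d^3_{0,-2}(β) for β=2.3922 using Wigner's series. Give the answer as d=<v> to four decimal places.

d^3_{0,-2}(β=2.3922) via Wigner's sum:
Half-angle: c=0.365990, s=0.930619. N=√(6·6·1·120)=65.726707
k∈{0,1} keeps every argument non-negative
  k=0: (−1)^2·65.7267/(12)·0.3660^4·0.9306^2 = +0.085110
  k=1: (−1)^3·65.7267/(12)·0.3660^2·0.9306^4 = -0.550283
d^3_{0,-2}(2.3922) = +0.085110 -0.550283 = -0.465173

d=-0.4652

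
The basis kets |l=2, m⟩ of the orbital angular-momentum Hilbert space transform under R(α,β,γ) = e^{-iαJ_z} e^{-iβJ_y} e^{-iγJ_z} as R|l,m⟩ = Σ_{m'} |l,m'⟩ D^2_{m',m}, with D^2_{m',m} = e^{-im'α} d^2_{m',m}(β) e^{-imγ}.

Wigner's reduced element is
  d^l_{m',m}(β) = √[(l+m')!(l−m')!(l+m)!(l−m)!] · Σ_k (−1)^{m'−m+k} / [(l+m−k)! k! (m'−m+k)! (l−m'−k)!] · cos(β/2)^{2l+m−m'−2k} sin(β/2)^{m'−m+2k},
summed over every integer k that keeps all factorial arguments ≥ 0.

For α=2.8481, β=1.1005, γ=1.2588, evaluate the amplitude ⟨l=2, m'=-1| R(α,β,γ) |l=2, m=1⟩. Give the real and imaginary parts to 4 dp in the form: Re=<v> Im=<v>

Re=-0.0096 Im=0.5211

D^2_{-1,1}(2.8481,1.1005,1.2588) = e^{-i·-1·2.8481}·d^2_{-1,1}(1.1005)·e^{-i·1·1.2588}. Compute d first:
c=cos(1.1005/2)=0.852394, s=sin(1.1005/2)=0.522900; N=√[1·6·6·1]=6.000000
Admissible k: 2..3 (factorial args all ≥0)
  k=2: (−1)^0·6.0000/(2)·0.8524^2·0.5229^2 = +0.595991
  k=3: (−1)^1·6.0000/(6)·0.8524^0·0.5229^4 = -0.074761
d^2_{-1,1}(1.1005) = +0.595991 -0.074761 = +0.521230
Attach z-rotation phases: D = e^{-i(-1)(2.8481)}·(+0.521230)·e^{-i(1)(1.2588)} = -0.009644+0.521141i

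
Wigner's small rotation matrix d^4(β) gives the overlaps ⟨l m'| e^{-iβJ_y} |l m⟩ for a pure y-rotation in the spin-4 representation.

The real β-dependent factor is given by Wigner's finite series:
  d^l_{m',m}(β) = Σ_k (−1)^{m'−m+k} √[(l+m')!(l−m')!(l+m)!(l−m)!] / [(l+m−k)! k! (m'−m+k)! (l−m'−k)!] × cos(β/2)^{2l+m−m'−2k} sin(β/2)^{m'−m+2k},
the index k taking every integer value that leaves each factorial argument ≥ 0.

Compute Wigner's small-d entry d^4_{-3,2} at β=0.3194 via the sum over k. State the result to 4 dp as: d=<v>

d^4_{-3,2}(β=0.3194) via Wigner's sum:
c=cos(0.3194/2)=0.987275, s=sin(0.3194/2)=0.159022; N=√[1·5040·720·2]=2693.993318
Admissible k: 5..6 (factorial args all ≥0)
  k=5: (−1)^0·2693.9933/(240)·0.9873^3·0.1590^5 = +0.001098
  k=6: (−1)^1·2693.9933/(720)·0.9873^1·0.1590^7 = -0.000009
d^4_{-3,2}(0.3194) = +0.001098 -0.000009 = +0.001089

d=0.0011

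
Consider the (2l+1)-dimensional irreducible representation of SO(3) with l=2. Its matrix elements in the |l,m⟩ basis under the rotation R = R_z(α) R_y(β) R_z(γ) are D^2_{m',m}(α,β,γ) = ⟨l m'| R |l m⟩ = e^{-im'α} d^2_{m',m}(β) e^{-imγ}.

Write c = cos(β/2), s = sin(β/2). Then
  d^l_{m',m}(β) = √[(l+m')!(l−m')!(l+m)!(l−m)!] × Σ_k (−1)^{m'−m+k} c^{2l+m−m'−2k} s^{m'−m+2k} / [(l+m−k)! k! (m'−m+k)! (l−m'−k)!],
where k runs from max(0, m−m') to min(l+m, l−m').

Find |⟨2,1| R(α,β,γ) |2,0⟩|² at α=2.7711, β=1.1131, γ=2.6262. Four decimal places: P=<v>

P=0.2357

First d^2_{1,0}(β=1.1131), then the phase factors e^{-i(1)α} and e^{-i(0)γ}:
c=cos(1.1131/2)=0.849083, s=sin(1.1131/2)=0.528260; N=√[6·1·2·2]=4.898979
The bounds max(0,m−m')=0 and min(l+m,l−m')=1 give 2 terms
  k=0: (−1)^1·4.8990/(2)·0.8491^3·0.5283^1 = -0.792088
  k=1: (−1)^2·4.8990/(2)·0.8491^1·0.5283^3 = +0.306598
d^2_{1,0}(1.1131) = -0.792088 +0.306598 = -0.485490
|D^2_{1,0}|² = |d^2_{1,0}(β)|² = (-0.485490)² = 0.235701 (the z-rotation phases have unit modulus)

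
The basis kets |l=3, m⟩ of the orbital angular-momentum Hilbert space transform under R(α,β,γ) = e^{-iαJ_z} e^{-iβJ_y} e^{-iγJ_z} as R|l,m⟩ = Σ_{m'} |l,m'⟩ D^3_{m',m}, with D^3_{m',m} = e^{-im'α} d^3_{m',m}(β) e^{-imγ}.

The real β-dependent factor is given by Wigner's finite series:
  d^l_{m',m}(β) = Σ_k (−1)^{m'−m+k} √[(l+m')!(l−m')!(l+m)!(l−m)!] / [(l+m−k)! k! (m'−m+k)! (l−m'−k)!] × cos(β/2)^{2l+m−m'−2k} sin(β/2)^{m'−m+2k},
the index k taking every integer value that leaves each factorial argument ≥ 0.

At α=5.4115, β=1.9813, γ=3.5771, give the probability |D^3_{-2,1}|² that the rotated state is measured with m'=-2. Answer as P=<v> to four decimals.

Split into d^3_{-2,1}(β=1.9813) × two z-phases.
Half-angle: c=0.548146, s=0.836382. N=√(1·120·24·2)=75.894664
k: max(0,(1)−(-2))=3 … min(3+(1),3−(-2))=4
  k=3: (−1)^0·75.8947/(12)·0.5481^3·0.8364^3 = +0.609445
  k=4: (−1)^1·75.8947/(24)·0.5481^1·0.8364^5 = -0.709449
d^3_{-2,1}(1.9813) = +0.609445 -0.709449 = -0.100004
|D^3_{-2,1}|² = |d^3_{-2,1}(β)|² = (-0.100004)² = 0.010001 (the z-rotation phases have unit modulus)

P=0.0100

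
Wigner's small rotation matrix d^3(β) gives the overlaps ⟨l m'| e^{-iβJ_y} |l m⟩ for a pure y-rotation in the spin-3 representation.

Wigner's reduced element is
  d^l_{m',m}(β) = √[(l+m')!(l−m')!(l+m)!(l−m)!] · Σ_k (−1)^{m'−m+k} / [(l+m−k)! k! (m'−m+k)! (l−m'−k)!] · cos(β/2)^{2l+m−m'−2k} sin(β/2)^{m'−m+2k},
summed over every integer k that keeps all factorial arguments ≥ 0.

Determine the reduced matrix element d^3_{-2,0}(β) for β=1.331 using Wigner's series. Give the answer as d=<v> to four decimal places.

d=0.3069

d^3_{-2,0}(β=1.331) via Wigner's sum:
Half-angle: c=0.786608, s=0.617453. N=√(1·120·6·6)=65.726707
k∈{2,3} keeps every argument non-negative
  k=2: (−1)^0·65.7267/(12)·0.7866^4·0.6175^2 = +0.799469
  k=3: (−1)^1·65.7267/(12)·0.7866^2·0.6175^4 = -0.492597
d^3_{-2,0}(1.331) = +0.799469 -0.492597 = +0.306872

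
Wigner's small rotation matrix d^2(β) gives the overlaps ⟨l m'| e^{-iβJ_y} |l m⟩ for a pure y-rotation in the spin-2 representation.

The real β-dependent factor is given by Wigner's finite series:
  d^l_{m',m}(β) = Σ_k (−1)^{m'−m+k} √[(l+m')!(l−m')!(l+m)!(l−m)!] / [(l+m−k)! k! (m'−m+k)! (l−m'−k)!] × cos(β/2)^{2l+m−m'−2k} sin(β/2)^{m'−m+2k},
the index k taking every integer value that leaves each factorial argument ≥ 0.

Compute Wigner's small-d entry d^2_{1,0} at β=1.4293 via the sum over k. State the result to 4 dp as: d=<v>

d=-0.1710

d^2_{1,0}(β=1.4293) via Wigner's sum:
Half-angle: c=0.755323, s=0.655353. N=√(6·1·2·2)=4.898979
k∈{0,1} keeps every argument non-negative
  k=0: (−1)^1·4.8990/(2)·0.7553^3·0.6554^1 = -0.691749
  k=1: (−1)^2·4.8990/(2)·0.7553^1·0.6554^3 = +0.520756
d^2_{1,0}(1.4293) = -0.691749 +0.520756 = -0.170993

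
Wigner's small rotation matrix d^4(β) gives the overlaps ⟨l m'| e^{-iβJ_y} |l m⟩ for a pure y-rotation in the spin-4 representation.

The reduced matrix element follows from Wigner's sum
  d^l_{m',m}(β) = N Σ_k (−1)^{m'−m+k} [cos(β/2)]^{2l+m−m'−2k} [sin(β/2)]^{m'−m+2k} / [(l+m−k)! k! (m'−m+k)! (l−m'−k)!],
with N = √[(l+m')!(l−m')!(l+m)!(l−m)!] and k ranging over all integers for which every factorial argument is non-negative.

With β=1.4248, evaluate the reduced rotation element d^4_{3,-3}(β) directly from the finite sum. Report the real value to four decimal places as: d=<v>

d^4_{3,-3}(β=1.4248) via Wigner's sum:
Half-angle: c=0.756795, s=0.653652. N=√(5040·1·1·5040)=5040.000000
k∈{0,1} keeps every argument non-negative
  k=0: (−1)^6·5040.0000/(720)·0.7568^2·0.6537^6 = +0.312705
  k=1: (−1)^7·5040.0000/(5040)·0.7568^0·0.6537^8 = -0.033325
d^4_{3,-3}(1.4248) = +0.312705 -0.033325 = +0.279379

d=0.2794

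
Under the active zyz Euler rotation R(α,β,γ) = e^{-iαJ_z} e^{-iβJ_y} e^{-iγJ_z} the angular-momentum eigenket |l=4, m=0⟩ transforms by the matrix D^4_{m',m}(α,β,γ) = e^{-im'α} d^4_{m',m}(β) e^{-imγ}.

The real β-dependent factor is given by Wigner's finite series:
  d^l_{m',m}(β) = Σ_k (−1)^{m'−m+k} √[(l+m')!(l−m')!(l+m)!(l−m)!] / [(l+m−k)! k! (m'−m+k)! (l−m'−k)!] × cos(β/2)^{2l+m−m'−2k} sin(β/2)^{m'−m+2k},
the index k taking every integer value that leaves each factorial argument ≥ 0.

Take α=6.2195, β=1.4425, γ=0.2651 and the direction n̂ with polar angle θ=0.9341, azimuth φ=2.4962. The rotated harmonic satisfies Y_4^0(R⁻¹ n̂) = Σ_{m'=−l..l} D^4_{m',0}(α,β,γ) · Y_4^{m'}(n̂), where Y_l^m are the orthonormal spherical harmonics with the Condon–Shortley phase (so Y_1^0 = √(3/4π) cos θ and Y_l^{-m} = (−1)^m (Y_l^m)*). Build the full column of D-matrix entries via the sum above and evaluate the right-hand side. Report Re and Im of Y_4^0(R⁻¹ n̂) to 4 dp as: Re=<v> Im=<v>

Need the full column D^4_{m',0} for m'=−4..4 at α=6.2195, β=1.4425, γ=0.2651.
cos(β/2)=0.750981, sin(β/2)=0.660324
d^4_{-4,0}: single k=4 term ⇒ +0.505933;  D = +0.489605-0.127492i
d^4_{-3,0}: k∈[3..4] ⇒ +0.813729 -0.629123 = +0.184605;  D = +0.181246-0.035056i
d^4_{-2,0}: k∈[2..4] ⇒ +0.742008 -1.529797 +0.443528 = -0.344260;  D = -0.341471+0.043730i
d^4_{-1,0}: k∈[1..4] ⇒ +0.397809 -1.845363 +1.426718 -0.183841 = -0.204678;  D = -0.204263+0.013026i
d^4_{0,0}: k∈[0..4] ⇒ +0.101165 -1.251432 +2.176939 -0.748032 +0.036146 = +0.314785;  D = +0.314785+0.000000i
d^4_{1,0}: k∈[0..3] ⇒ -0.397809 +1.845363 -1.426718 +0.183841 = +0.204678;  D = +0.204263+0.013026i
d^4_{2,0}: k∈[0..2] ⇒ +0.742008 -1.529797 +0.443528 = -0.344260;  D = -0.341471-0.043730i
d^4_{3,0}: k∈[0..1] ⇒ -0.813729 +0.629123 = -0.184605;  D = -0.181246-0.035056i
d^4_{4,0}: single k=0 term ⇒ +0.505933;  D = +0.489605+0.127492i
Y_4^{m'}(θ=0.9341,φ=2.4962) and Σ D·Y over m':
  (+0.4896-0.1275i)·(-0.1567+0.0983i)  (+0.1812-0.0351i)·(+0.1382-0.3613i)  (-0.3415+0.0437i)·(+0.0881+0.3065i)  (-0.2043+0.0130i)·(+0.0950+0.0715i)  (+0.3148+0.0000i)·(-0.3418+0.0000i)  (+0.2043+0.0130i)·(-0.0950+0.0715i)  (-0.3415-0.0437i)·(+0.0881-0.3065i)  (-0.1812-0.0351i)·(-0.1382-0.3613i)  (+0.4896+0.1275i)·(-0.1567-0.0983i)
Y_4^0(R⁻¹ n̂) = -0.338876+0.000000i

Re=-0.3389 Im=0.0000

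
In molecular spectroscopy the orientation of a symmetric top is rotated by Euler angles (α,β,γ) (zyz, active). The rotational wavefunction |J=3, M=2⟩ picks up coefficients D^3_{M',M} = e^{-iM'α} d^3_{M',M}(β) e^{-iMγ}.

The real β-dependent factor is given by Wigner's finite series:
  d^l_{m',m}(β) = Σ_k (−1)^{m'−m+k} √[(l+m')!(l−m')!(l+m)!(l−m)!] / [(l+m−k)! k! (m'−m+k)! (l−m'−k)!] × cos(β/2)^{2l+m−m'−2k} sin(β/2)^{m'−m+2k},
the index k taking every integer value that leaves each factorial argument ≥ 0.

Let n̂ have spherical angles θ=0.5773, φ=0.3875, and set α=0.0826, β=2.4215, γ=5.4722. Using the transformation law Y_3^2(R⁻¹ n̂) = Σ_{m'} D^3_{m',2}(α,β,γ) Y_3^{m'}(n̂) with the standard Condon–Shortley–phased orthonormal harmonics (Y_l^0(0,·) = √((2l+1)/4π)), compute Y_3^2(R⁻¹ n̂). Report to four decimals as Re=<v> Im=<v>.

Need the full column D^3_{m',2} for m'=−3..3 at α=0.0826, β=2.4215, γ=5.4722.
cos(β/2)=0.352318, sin(β/2)=0.935881
d^3_{-3,2}: single k=5 term ⇒ +0.619601;  D = -0.182497+0.592115i
d^3_{-2,2}: k∈[4..5] ⇒ +0.476124 -0.671927 = -0.195803;  D = +0.042037-0.191238i
d^3_{-1,2}: k∈[3..4] ⇒ +0.226722 -0.799901 = -0.573179;  D = +0.076448-0.568058i
d^3_{0,2}: k∈[2..3] ⇒ +0.073916 -0.521568 = -0.447652;  D = +0.022898-0.447066i
d^3_{1,2}: k∈[1..2] ⇒ +0.016065 -0.226722 = -0.210657;  D = -0.006619-0.210553i
d^3_{2,2}: k∈[0..1] ⇒ +0.001913 -0.067476 = -0.065563;  D = -0.007460-0.065138i
d^3_{3,2}: single k=0 term ⇒ -0.012444;  D = -0.002431-0.012204i
Y_3^{m'}(θ=0.5773,φ=0.3875) and Σ D·Y over m':
  (-0.1825+0.5921i)·(+0.0269-0.0622i)  (+0.0420-0.1912i)·(+0.1822-0.1785i)  (+0.0764-0.5681i)·(+0.4100-0.1673i)  (+0.0229-0.4471i)·(+0.1597+0.0000i)  (-0.0066-0.2106i)·(-0.4100-0.1673i)  (-0.0075-0.0651i)·(+0.1822+0.1785i)  (-0.0024-0.0122i)·(-0.0269-0.0622i)
Y_3^2(R⁻¹ n̂) = -0.077532-0.257428i

Re=-0.0775 Im=-0.2574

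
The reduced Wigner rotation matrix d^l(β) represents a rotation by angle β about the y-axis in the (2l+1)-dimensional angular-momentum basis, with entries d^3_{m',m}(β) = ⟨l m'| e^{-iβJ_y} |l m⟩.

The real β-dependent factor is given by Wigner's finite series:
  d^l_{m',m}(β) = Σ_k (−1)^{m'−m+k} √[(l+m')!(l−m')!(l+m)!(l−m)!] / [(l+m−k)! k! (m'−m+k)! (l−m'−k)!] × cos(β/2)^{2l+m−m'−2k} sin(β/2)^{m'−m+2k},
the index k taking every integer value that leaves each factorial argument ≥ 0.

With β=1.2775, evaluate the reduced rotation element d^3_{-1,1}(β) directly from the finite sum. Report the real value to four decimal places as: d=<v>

d^3_{-1,1}(β=1.2775) via Wigner's sum:
c=cos(1.2775/2)=0.802842, s=sin(1.2775/2)=0.596192; N=√[2·24·24·2]=48.000000
Admissible k: 2..4 (factorial args all ≥0)
  k=2: (−1)^0·48.0000/(8)·0.8028^4·0.5962^2 = +0.886020
  k=3: (−1)^1·48.0000/(6)·0.8028^2·0.5962^4 = -0.651471
  k=4: (−1)^2·48.0000/(48)·0.8028^0·0.5962^6 = +0.044907
d^3_{-1,1}(1.2775) = +0.886020 -0.651471 +0.044907 = +0.279456

d=0.2795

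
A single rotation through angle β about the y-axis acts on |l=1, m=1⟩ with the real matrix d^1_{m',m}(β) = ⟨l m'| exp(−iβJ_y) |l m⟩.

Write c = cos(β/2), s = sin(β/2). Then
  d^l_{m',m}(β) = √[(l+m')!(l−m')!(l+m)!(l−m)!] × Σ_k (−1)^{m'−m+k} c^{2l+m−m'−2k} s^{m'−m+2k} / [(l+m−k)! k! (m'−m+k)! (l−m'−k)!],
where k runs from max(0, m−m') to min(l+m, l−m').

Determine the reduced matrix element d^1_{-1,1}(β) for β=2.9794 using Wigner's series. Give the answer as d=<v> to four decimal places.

d=0.9934

d^1_{-1,1}(β=2.9794) via Wigner's sum:
With c≡cos(β/2)=0.081007 and s≡sin(β/2)=0.996713, N=[1·2·2·1]^{1/2}=2.000000
k∈{2} keeps every argument non-negative
  k=2: (−1)^0·2.0000/(2)·0.0810^0·0.9967^2 = +0.993438
d^1_{-1,1}(2.9794) = +0.993438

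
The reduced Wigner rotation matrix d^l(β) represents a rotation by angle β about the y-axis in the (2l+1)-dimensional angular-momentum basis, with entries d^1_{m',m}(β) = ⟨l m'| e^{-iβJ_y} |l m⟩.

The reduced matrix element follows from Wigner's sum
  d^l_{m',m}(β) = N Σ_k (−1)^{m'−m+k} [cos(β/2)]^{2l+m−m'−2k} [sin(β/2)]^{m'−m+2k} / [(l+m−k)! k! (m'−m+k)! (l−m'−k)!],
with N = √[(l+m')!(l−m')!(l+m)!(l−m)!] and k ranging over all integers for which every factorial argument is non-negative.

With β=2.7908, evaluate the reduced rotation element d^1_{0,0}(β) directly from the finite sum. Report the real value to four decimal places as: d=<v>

d^1_{0,0}(β=2.7908) via Wigner's sum:
c=cos(2.7908/2)=0.174498, s=sin(2.7908/2)=0.984657; N=√[1·1·1·1]=1.000000
Admissible k: 0..1 (factorial args all ≥0)
  k=0: (−1)^0·1.0000/(1)·0.1745^2·0.9847^0 = +0.030450
  k=1: (−1)^1·1.0000/(1)·0.1745^0·0.9847^2 = -0.969550
d^1_{0,0}(2.7908) = +0.030450 -0.969550 = -0.939101

d=-0.9391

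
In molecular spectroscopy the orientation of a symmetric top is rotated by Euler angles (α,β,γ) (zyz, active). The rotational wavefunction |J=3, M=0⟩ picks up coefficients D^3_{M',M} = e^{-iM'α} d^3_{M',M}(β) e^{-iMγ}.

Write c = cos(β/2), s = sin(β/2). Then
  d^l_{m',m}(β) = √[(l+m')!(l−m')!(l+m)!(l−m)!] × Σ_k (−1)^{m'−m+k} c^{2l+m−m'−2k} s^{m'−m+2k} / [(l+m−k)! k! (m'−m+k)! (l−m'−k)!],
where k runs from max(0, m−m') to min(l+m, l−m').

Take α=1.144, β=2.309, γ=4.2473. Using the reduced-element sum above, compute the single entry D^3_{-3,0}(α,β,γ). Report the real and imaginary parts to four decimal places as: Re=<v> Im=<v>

Split into d^3_{-3,0}(β=2.309) × two z-phases.
c=cos(2.309/2)=0.404376, s=sin(2.309/2)=0.914593; N=√[1·720·6·6]=160.996894
Admissible k: 3..3 (factorial args all ≥0)
  k=3: (−1)^0·160.9969/(36)·0.4044^3·0.9146^3 = +0.226232
d^3_{-3,0}(2.309) = +0.226232
Phases: e^{-i·(-3)·1.144}=-0.958127-0.286343i, e^{-i·(0)·4.2473}=+1.000000+0.000000i ⇒ D=-0.216759-0.064780i

Re=-0.2168 Im=-0.0648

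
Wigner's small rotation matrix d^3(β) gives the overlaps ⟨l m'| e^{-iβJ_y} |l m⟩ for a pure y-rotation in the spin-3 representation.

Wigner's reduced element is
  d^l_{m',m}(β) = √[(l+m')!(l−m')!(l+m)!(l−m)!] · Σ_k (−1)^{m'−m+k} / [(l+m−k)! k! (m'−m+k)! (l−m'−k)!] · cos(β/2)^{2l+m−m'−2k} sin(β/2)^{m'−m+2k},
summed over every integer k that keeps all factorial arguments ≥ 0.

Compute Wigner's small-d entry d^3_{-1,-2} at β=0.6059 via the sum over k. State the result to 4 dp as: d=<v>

d=-0.6013

d^3_{-1,-2}(β=0.6059) via Wigner's sum:
Half-angle: c=0.954461, s=0.298337. N=√(2·24·1·120)=75.894664
k∈{0,1} keeps every argument non-negative
  k=0: (−1)^1·75.8947/(24)·0.9545^5·0.2983^1 = -0.747304
  k=1: (−1)^2·75.8947/(12)·0.9545^3·0.2983^3 = +0.146025
d^3_{-1,-2}(0.6059) = -0.747304 +0.146025 = -0.601279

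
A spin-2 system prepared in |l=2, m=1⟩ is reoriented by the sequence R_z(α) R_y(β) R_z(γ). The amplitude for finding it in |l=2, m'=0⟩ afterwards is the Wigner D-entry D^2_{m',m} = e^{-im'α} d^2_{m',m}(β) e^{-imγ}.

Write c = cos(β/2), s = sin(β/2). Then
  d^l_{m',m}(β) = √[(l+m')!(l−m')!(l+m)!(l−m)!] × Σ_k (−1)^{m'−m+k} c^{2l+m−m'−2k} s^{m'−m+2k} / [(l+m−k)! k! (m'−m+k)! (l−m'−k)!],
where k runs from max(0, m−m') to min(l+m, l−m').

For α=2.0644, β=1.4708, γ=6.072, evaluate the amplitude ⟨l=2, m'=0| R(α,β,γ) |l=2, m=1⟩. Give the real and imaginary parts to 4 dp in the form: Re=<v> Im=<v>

Re=0.1190 Im=0.0255

First d^2_{0,1}(β=1.4708), then the phase factors e^{-i(0)α} and e^{-i(1)γ}:
c=cos(1.4708/2)=0.741562, s=sin(1.4708/2)=0.670884; N=√[2·2·6·1]=4.898979
The bounds max(0,m−m')=1 and min(l+m,l−m')=2 give 2 terms
  k=1: (−1)^0·4.8990/(2)·0.7416^3·0.6709^1 = +0.670141
  k=2: (−1)^1·4.8990/(2)·0.7416^1·0.6709^3 = -0.548486
d^2_{0,1}(1.4708) = +0.670141 -0.548486 = +0.121655
Attach z-rotation phases: D = e^{-i(0)(2.0644)}·(+0.121655)·e^{-i(1)(6.072)} = +0.118952+0.025501i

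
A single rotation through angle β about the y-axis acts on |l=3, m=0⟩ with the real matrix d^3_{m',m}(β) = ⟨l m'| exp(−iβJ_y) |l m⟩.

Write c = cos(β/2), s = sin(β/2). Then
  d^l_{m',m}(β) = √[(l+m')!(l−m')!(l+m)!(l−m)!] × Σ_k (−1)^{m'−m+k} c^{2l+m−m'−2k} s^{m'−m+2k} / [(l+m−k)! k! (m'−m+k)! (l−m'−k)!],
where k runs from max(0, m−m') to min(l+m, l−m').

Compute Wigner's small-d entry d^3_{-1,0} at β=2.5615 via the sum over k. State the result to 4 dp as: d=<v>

d=0.5928

d^3_{-1,0}(β=2.5615) via Wigner's sum:
With c≡cos(β/2)=0.285997 and s≡sin(β/2)=0.958231, N=[2·24·6·6]^{1/2}=41.569219
The bounds max(0,m−m')=1 and min(l+m,l−m')=3 give 3 terms
  k=1: (−1)^0·41.5692/(12)·0.2860^5·0.9582^1 = +0.006351
  k=2: (−1)^1·41.5692/(4)·0.2860^3·0.9582^3 = -0.213897
  k=3: (−1)^2·41.5692/(12)·0.2860^1·0.9582^5 = +0.800390
d^3_{-1,0}(2.5615) = +0.006351 -0.213897 +0.800390 = +0.592845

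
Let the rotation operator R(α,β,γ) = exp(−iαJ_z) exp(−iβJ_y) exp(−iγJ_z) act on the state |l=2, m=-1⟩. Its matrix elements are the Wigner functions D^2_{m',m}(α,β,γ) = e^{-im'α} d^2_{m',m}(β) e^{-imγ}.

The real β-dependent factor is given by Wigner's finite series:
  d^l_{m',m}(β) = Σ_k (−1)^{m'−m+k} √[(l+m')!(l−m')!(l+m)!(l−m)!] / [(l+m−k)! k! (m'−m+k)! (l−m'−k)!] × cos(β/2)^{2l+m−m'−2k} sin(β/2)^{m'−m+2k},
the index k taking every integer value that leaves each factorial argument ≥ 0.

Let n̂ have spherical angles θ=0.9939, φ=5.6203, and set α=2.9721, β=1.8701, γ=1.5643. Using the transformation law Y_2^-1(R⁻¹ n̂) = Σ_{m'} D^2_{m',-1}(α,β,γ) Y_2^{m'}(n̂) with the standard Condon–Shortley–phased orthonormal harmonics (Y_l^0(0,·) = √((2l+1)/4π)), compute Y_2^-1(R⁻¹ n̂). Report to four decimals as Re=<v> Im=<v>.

Re=-0.2643 Im=0.2048

Need the full column D^2_{m',-1} for m'=−2..2 at α=2.9721, β=1.8701, γ=1.5643.
cos(β/2)=0.593778, sin(β/2)=0.804629
d^2_{-2,-1}: single k=1 term ⇒ +0.336898;  D = +0.114090+0.316991i
d^2_{-1,-1}: k∈[0..1] ⇒ +0.124307 -0.684795 = -0.560488;  D = +0.098131+0.551831i
d^2_{0,-1}: k∈[0..1] ⇒ -0.412614 +0.757681 = +0.345067;  D = +0.002242+0.345060i
d^2_{1,-1}: k∈[0..1] ⇒ +0.684795 -0.419162 = +0.265633;  D = +0.043106-0.262112i
d^2_{2,-1}: single k=0 term ⇒ -0.618644;  D = +0.201923-0.584763i
Y_2^{m'}(θ=0.9939,φ=5.6203) and Σ D·Y over m':
  (+0.1141+0.3170i)·(+0.0658+0.2633i)  (+0.0981+0.5518i)·(+0.2784+0.2173i)  (+0.0022+0.3451i)·(-0.0339+0.0000i)  (+0.0431-0.2621i)·(-0.2784+0.2173i)  (+0.2019-0.5848i)·(+0.0658-0.2633i)
Y_2^-1(R⁻¹ n̂) = -0.264316+0.204828i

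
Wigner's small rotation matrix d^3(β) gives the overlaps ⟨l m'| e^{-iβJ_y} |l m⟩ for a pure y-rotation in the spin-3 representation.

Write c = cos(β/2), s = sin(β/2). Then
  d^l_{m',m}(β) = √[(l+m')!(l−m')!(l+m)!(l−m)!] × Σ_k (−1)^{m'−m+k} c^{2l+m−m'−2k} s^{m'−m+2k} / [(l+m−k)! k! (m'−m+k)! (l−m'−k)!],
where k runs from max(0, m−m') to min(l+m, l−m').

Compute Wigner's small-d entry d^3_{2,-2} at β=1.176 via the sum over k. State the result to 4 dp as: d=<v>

d=0.2986

d^3_{2,-2}(β=1.176) via Wigner's sum:
With c≡cos(β/2)=0.832052 and s≡sin(β/2)=0.554698, N=[120·1·1·120]^{1/2}=120.000000
k∈{0,1} keeps every argument non-negative
  k=0: (−1)^4·120.0000/(24)·0.8321^2·0.5547^4 = +0.327716
  k=1: (−1)^5·120.0000/(120)·0.8321^0·0.5547^6 = -0.029130
d^3_{2,-2}(1.176) = +0.327716 -0.029130 = +0.298586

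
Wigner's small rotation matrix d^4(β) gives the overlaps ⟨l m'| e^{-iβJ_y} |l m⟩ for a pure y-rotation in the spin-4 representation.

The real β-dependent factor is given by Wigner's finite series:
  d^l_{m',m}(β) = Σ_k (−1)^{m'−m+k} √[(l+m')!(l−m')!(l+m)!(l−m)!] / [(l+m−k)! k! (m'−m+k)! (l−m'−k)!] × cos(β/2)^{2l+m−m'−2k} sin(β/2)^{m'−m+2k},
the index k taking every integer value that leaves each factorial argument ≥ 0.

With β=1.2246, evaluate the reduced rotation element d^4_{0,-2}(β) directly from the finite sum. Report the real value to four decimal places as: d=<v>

d^4_{0,-2}(β=1.2246) via Wigner's sum:
c=cos(1.2246/2)=0.818328, s=sin(1.2246/2)=0.574751; N=√[24·24·2·720]=910.735966
k∈{0,1,2} keeps every argument non-negative
  k=0: (−1)^2·910.7360/(96)·0.8183^6·0.5748^2 = +0.941123
  k=1: (−1)^3·910.7360/(36)·0.8183^4·0.5748^4 = -1.237997
  k=2: (−1)^4·910.7360/(96)·0.8183^2·0.5748^6 = +0.229010
d^4_{0,-2}(1.2246) = +0.941123 -1.237997 +0.229010 = -0.067864

d=-0.0679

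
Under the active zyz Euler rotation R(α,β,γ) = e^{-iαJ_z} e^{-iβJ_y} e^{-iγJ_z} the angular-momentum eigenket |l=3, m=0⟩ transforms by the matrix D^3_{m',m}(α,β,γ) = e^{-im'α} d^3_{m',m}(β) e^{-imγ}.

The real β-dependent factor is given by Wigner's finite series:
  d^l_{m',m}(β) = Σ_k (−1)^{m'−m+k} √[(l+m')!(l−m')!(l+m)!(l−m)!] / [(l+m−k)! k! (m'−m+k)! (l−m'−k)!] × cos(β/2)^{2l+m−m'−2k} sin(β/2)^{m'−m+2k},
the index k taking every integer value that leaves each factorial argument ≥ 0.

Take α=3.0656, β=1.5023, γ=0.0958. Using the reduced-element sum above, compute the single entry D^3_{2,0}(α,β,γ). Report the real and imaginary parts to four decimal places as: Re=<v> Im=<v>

First d^3_{2,0}(β=1.5023), then the phase factors e^{-i(2)α} and e^{-i(0)γ}:
c=cos(1.5023/2)=0.730905, s=sin(1.5023/2)=0.682480; N=√[120·1·6·6]=65.726707
k∈{0,1} keeps every argument non-negative
  k=0: (−1)^2·65.7267/(12)·0.7309^4·0.6825^2 = +0.728086
  k=1: (−1)^3·65.7267/(12)·0.7309^2·0.6825^4 = -0.634806
d^3_{2,0}(1.5023) = +0.728086 -0.634806 = +0.093280
Phases: e^{-i·(2)·3.0656}=+0.988472+0.151401i, e^{-i·(0)·0.0958}=+1.000000+0.000000i ⇒ D=+0.092205+0.014123i

Re=0.0922 Im=0.0141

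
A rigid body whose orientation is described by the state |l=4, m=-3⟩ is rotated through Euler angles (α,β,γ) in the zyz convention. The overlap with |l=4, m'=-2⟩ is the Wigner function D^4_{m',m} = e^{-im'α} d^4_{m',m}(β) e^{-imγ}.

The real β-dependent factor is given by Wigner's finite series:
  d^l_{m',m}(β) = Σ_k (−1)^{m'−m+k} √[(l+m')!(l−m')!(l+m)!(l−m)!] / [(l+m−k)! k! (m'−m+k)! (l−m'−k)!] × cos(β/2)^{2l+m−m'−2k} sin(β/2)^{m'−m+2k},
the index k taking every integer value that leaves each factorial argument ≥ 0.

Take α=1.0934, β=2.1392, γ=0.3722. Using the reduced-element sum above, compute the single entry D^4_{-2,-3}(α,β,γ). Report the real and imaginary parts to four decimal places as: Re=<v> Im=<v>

Re=-0.1722 Im=-0.0281

D^4_{-2,-3}(1.0934,2.1392,0.3722) = e^{-i·-2·1.0934}·d^4_{-2,-3}(2.1392)·e^{-i·-3·0.3722}. Compute d first:
Half-angle: c=0.480475, s=0.877008. N=√(2·720·1·5040)=2693.993318
The bounds max(0,m−m')=0 and min(l+m,l−m')=1 give 2 terms
  k=0: (−1)^1·2693.9933/(720)·0.4805^7·0.8770^1 = -0.019398
  k=1: (−1)^2·2693.9933/(240)·0.4805^5·0.8770^3 = +0.193888
d^4_{-2,-3}(2.1392) = -0.019398 +0.193888 = +0.174490
Attach z-rotation phases: D = e^{-i(-2)(1.0934)}·(+0.174490)·e^{-i(-3)(0.3722)} = -0.172210-0.028111i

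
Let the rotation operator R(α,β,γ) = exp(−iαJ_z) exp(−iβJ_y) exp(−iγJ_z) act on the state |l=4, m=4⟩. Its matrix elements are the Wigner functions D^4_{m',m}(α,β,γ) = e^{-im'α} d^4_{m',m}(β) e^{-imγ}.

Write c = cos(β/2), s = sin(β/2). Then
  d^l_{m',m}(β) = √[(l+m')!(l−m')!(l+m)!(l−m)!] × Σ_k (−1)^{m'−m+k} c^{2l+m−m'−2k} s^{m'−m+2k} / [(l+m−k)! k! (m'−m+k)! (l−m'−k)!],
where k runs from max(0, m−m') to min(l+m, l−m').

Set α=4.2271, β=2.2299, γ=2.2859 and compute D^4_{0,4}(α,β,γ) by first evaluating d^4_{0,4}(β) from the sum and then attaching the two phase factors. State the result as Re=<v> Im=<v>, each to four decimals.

Re=-0.1962 Im=-0.0567

D^4_{0,4}(4.2271,2.2299,2.2859) = e^{-i·0·4.2271}·d^4_{0,4}(2.2299)·e^{-i·4·2.2859}. Compute d first:
Half-angle: c=0.440222, s=0.897889. N=√(24·24·40320·1)=4819.161753
k∈{4} keeps every argument non-negative
  k=4: (−1)^0·4819.1618/(576)·0.4402^4·0.8979^4 = +0.204234
d^4_{0,4}(2.2299) = +0.204234
D = (+1.000000+0.000000i)·(+0.204234)·(-0.960729-0.277488i) = -0.196213-0.056672i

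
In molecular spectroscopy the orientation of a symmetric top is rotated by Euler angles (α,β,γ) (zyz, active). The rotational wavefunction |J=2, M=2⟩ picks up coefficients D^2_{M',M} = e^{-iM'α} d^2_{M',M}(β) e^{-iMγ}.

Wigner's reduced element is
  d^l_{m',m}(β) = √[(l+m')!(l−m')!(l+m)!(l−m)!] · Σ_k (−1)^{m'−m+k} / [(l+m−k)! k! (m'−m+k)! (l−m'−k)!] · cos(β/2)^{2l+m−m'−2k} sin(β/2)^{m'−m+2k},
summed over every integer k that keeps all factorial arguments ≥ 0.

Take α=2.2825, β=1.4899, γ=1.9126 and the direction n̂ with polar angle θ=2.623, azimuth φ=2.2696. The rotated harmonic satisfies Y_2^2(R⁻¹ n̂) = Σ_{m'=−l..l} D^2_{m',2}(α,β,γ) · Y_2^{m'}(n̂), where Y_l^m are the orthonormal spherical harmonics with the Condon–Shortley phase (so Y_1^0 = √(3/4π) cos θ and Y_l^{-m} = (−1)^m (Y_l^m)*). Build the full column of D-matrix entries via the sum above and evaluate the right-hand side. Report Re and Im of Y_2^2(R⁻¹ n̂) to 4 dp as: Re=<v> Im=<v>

Re=-0.2428 Im=0.2036

Need the full column D^2_{m',2} for m'=−2..2 at α=2.2825, β=1.4899, γ=1.9126.
cos(β/2)=0.735122, sin(β/2)=0.677935
d^2_{-2,2}: single k=4 term ⇒ +0.211228;  D = +0.156014+0.142398i
d^2_{-1,2}: single k=3 term ⇒ +0.458093;  D = +0.012869-0.457912i
d^2_{0,2}: single k=2 term ⇒ +0.608374;  D = -0.471672+0.384245i
d^2_{1,2}: single k=1 term ⇒ +0.538637;  D = +0.530364+0.094038i
d^2_{2,2}: single k=0 term ⇒ +0.292037;  D = -0.149198-0.251048i
Y_2^{m'}(θ=2.623,φ=2.2696) and Σ D·Y over m':
  (+0.1560+0.1424i)·(-0.0164+0.0935i)  (+0.0129-0.4579i)·(+0.2139+0.2546i)  (-0.4717+0.3842i)·(+0.3983+0.0000i)  (+0.5304+0.0940i)·(-0.2139+0.2546i)  (-0.1492-0.2510i)·(-0.0164-0.0935i)
Y_2^2(R⁻¹ n̂) = -0.242837+0.203596i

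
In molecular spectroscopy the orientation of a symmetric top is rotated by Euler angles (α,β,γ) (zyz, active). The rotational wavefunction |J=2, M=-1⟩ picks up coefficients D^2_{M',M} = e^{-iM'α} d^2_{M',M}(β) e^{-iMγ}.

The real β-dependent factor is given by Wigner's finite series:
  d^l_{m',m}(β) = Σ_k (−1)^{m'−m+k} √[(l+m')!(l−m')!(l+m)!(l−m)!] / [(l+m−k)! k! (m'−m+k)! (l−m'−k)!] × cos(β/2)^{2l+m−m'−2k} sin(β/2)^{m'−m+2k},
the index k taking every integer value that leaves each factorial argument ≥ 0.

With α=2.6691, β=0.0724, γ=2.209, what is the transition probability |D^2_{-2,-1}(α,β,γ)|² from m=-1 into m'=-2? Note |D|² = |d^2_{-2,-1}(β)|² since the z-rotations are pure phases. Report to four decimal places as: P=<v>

P=0.0052

D^2_{-2,-1}(2.6691,0.0724,2.209) = e^{-i·-2·2.6691}·d^2_{-2,-1}(0.0724)·e^{-i·-1·2.209}. Compute d first:
c=cos(0.0724/2)=0.999345, s=sin(0.0724/2)=0.036192; N=√[1·24·1·6]=12.000000
k: max(0,(-1)−(-2))=1 … min(2+(-1),2−(-2))=1
  k=1: (−1)^0·12.0000/(6)·0.9993^3·0.0362^1 = +0.072242
d^2_{-2,-1}(0.0724) = +0.072242
|D^2_{-2,-1}|² = |d^2_{-2,-1}(β)|² = (+0.072242)² = 0.005219 (the z-rotation phases have unit modulus)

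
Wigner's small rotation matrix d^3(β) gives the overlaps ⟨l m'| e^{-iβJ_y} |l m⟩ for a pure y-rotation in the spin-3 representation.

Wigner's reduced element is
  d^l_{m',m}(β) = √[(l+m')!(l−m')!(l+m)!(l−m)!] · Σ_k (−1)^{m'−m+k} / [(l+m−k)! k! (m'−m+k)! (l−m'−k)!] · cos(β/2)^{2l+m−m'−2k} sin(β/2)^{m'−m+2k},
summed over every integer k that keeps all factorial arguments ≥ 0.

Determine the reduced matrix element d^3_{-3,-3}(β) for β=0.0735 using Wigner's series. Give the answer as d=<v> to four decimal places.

d^3_{-3,-3}(β=0.0735) via Wigner's sum:
With c≡cos(β/2)=0.999325 and s≡sin(β/2)=0.036742, N=[1·720·1·720]^{1/2}=720.000000
k∈{0} keeps every argument non-negative
  k=0: (−1)^0·720.0000/(720)·0.9993^6·0.0367^0 = +0.995956
d^3_{-3,-3}(0.0735) = +0.995956

d=0.9960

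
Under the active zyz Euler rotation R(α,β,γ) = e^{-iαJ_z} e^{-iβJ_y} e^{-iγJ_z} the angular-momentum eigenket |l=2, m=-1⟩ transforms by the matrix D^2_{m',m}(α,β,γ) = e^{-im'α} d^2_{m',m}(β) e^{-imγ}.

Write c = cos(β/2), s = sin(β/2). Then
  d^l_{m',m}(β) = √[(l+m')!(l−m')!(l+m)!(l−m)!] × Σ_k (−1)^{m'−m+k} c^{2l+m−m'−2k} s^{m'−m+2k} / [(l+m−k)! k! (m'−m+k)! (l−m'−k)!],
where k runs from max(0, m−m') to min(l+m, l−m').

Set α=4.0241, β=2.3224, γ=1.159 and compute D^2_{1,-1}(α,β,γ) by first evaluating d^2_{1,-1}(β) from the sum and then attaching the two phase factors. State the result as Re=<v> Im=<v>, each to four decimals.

D^2_{1,-1}(4.0241,2.3224,1.159) = e^{-i·1·4.0241}·d^2_{1,-1}(2.3224)·e^{-i·-1·1.159}. Compute d first:
c=cos(2.3224/2)=0.398239, s=sin(2.3224/2)=0.917282; N=√[6·1·1·6]=6.000000
The bounds max(0,m−m')=0 and min(l+m,l−m')=1 give 2 terms
  k=0: (−1)^2·6.0000/(2)·0.3982^2·0.9173^2 = +0.400327
  k=1: (−1)^3·6.0000/(6)·0.3982^0·0.9173^4 = -0.707963
d^2_{1,-1}(2.3224) = +0.400327 -0.707963 = -0.307637
D = (-0.635217+0.772334i)·(-0.307637)·(+0.400256+0.916403i) = +0.295952+0.083980i

Re=0.2960 Im=0.0840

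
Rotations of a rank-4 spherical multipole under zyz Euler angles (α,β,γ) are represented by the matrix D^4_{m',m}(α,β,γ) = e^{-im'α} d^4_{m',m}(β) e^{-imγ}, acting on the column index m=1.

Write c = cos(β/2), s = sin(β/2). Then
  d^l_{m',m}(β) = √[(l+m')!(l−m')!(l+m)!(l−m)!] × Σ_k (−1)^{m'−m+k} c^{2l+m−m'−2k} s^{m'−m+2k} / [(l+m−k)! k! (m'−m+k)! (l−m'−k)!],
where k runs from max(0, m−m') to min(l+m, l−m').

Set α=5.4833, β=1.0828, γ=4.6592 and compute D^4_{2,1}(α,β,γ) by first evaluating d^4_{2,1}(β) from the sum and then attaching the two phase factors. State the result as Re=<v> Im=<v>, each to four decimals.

D^4_{2,1}(5.4833,1.0828,4.6592) = e^{-i·2·5.4833}·d^4_{2,1}(1.0828)·e^{-i·1·4.6592}. Compute d first:
Half-angle: c=0.856988, s=0.515336. N=√(720·2·120·6)=1018.233765
k∈{0,1,2} keeps every argument non-negative
  k=0: (−1)^1·1018.2338/(240)·0.8570^7·0.5153^1 = -0.742250
  k=1: (−1)^2·1018.2338/(48)·0.8570^5·0.5153^3 = +1.341999
  k=2: (−1)^3·1018.2338/(72)·0.8570^3·0.5153^5 = -0.323514
d^4_{2,1}(1.0828) = -0.742250 +1.341999 -0.323514 = +0.276235
Attach z-rotation phases: D = e^{-i(2)(5.4833)}·(+0.276235)·e^{-i(1)(4.6592)} = -0.275303-0.022671i

Re=-0.2753 Im=-0.0227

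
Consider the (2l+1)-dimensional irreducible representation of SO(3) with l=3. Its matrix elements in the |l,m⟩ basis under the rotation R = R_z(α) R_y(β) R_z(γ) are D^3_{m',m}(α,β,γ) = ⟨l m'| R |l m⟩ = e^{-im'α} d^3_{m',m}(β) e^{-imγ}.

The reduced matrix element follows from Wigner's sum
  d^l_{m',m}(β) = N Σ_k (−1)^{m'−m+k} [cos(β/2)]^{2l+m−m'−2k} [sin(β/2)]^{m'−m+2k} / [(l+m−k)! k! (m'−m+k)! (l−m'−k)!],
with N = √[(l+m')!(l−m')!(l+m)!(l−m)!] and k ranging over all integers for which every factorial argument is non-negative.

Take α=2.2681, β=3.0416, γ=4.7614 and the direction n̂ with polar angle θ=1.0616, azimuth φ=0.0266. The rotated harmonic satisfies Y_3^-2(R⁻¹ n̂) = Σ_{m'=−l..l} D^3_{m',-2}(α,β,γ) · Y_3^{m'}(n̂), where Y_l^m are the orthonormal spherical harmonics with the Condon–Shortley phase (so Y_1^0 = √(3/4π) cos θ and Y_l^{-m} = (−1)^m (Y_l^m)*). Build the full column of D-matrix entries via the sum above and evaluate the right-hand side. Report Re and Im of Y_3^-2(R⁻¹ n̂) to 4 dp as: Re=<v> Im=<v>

Re=-0.1604 Im=0.3564

Need the full column D^3_{m',-2} for m'=−3..3 at α=2.2681, β=3.0416, γ=4.7614.
cos(β/2)=0.049976, sin(β/2)=0.998750
d^3_{-3,-2}: single k=1 term ⇒ +0.000001;  D = -0.000001-0.000000i
d^3_{-2,-2}: k∈[0..1] ⇒ +0.000000 -0.000031 = -0.000031;  D = -0.000002-0.000031i
d^3_{-1,-2}: k∈[0..1] ⇒ -0.000001 +0.000786 = +0.000785;  D = +0.000561-0.000550i
d^3_{0,-2}: k∈[0..1] ⇒ +0.000034 -0.013611 = -0.013577;  D = +0.013512+0.001329i
d^3_{1,-2}: k∈[0..1] ⇒ -0.000786 +0.157051 = +0.156265;  D = +0.088141+0.129034i
d^3_{2,-2}: k∈[0..1] ⇒ +0.012425 -0.992526 = -0.980101;  D = -0.265399+0.943483i
d^3_{3,-2}: single k=0 term ⇒ -0.121652;  D = +0.110925-0.049948i
Y_3^{m'}(θ=1.0616,φ=0.0266) and Σ D·Y over m':
  (-0.0000-0.0000i)·(+0.2768-0.0221i)  (-0.0000-0.0000i)·(+0.3793-0.0202i)  (+0.0006-0.0005i)·(+0.0531-0.0014i)  (+0.0135+0.0013i)·(-0.3296+0.0000i)  (+0.0881+0.1290i)·(-0.0531-0.0014i)  (-0.2654+0.9435i)·(+0.3793+0.0202i)  (+0.1109-0.0499i)·(-0.2768-0.0221i)
Y_3^-2(R⁻¹ n̂) = -0.160449+0.356393i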